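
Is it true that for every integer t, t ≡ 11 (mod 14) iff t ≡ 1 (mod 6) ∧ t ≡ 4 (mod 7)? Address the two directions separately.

Not equivalent: only (⇐) holds.

(⇒) This fails: t = 11 gives 11 ≡ 11 (mod 14) but 11 ≡ 5 (mod 6), so the conjunction on the right does not hold.

(⇐) Conversely, if t ≡ 1 (mod 6) and t ≡ 4 (mod 7), then by the Chinese remainder theorem t ≡ 25 (mod 42). Since 25 ≡ 11 (mod 14) and 14 ∣ 42, we get t ≡ 11 (mod 14).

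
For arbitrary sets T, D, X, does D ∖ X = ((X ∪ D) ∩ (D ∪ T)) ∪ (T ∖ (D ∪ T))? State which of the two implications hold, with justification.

(⊆) Let x ∈ D ∖ X. Then either x ∈ D and x ∉ T, X; or x ∈ T ∩ D and x ∉ X. In each case x ∈ ((X ∪ D) ∩ (D ∪ T)) ∪ (T ∖ (D ∪ T)), so D ∖ X ⊆ ((X ∪ D) ∩ (D ∪ T)) ∪ (T ∖ (D ∪ T)).

(⊇) This inclusion fails. Take T = {1}, D = ∅, X = {1}; then 1 ∈ ((X ∪ D) ∩ (D ∪ T)) ∪ (T ∖ (D ∪ T)) but 1 ∉ D ∖ X.

The sets are not equal: only the forward inclusion holds.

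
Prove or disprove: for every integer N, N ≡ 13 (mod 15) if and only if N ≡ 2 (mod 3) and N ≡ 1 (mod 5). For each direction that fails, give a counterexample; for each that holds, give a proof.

(⇒) fails and (⇐) fails.

(⟹) This fails: N = 13 gives 13 ≡ 13 (mod 15) but 13 ≡ 1 (mod 3), so the conjunction on the right does not hold.

(⟸) This fails: N = 11 satisfies both congruences on the right (11 ≡ 2 mod 3 and 11 ≡ 1 mod 5) yet 11 ≡ 11 (mod 15), not 13.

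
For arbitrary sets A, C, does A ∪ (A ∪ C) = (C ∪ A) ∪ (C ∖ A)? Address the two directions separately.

(⊆) Let x ∈ A ∪ (A ∪ C). Then either x ∈ A and x ∉ C; or x ∈ C and x ∉ A; or x ∈ A ∩ C. In each case x ∈ (C ∪ A) ∪ (C ∖ A), so A ∪ (A ∪ C) ⊆ (C ∪ A) ∪ (C ∖ A).

(⊇) Let x ∈ (C ∪ A) ∪ (C ∖ A). Then either x ∈ A and x ∉ C; or x ∈ C and x ∉ A; or x ∈ A ∩ C. In each case x ∈ A ∪ (A ∪ C), so (C ∪ A) ∪ (C ∖ A) ⊆ A ∪ (A ∪ C).

Both inclusions hold.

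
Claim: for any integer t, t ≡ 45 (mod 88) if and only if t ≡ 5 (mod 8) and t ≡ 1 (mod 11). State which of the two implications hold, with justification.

Equivalent; both directions hold.

(⇒) Suppose t ≡ 45 (mod 88); write t = 88j + 45. Since 8 ∣ 88, reducing mod 8 gives t ≡ 45 ≡ 5 (mod 8); since 11 ∣ 88, reducing mod 11 gives t ≡ 45 ≡ 1 (mod 11).

(⇐) Conversely, if t ≡ 5 (mod 8) and t ≡ 1 (mod 11), then by the Chinese remainder theorem t ≡ 45 (mod 88). This is exactly t ≡ 45 (mod 88).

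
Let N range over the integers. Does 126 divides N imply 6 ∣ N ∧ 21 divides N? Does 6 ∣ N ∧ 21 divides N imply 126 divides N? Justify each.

Not equivalent: only (⇒) holds.

Forward direction. If 126 ∣ N, write N = 126q. Since 126 = 21·6, N = 6·(21q), so 6 ∣ N; and since 126 = 6·21, N = 21·(6q), so 21 ∣ N.

Converse. This fails: take N = 42. Both 6 ∣ 42 and 21 ∣ 42, yet 42 is not a multiple of 126 (since 42 = 0·126 + 42), so 126 ∤ 42.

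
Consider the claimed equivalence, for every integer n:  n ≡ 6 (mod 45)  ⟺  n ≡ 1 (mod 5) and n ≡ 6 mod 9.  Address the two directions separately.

(→) Suppose n ≡ 6 (mod 45); write n = 45j + 6. Since 5 ∣ 45, reducing mod 5 gives n ≡ 6 ≡ 1 (mod 5); since 9 ∣ 45, reducing mod 9 gives n ≡ 6 (mod 9).

(←) Conversely, if n ≡ 1 (mod 5) and n ≡ 6 (mod 9), then by the Chinese remainder theorem n ≡ 6 (mod 45). This is exactly n ≡ 6 (mod 45).

Equivalent; both directions hold.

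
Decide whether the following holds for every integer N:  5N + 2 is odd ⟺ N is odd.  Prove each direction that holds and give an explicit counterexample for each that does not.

[⇒] Suppose 5N + 2 is odd. Since 5 is odd, 5N and N have the same parity, so 5N + 2 ≡ N + 2 (mod 2). As 2 is even, 5N + 2 is odd exactly when N is odd. Thus N is odd.

[⇐] Conversely, suppose N is odd; write N = 2j + 1. Then 5N + 2 = 5·(2j + 1) + 2 = 2·5j + 7, which is odd.

Both directions hold; the statement is true.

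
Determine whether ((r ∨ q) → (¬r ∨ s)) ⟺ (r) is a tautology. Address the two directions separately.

(⟹) This fails. Under s = F, r = F, q = F, the left side is true but the right side is false.

(⟸) This fails. Under s = F, r = T, q = F, the left side is false but the right side is true.

Both directions fail.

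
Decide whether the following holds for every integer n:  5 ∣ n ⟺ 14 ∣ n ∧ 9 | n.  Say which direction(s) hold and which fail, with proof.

Both directions fail.

(→) This fails: take n = 5. Certainly 5 ∣ 5, but 14 ∤ 5.

(←) This fails: take n = 126. Both 14 ∣ 126 and 9 ∣ 126, yet 126 is not a multiple of 5 (since 126 = 25·5 + 1), so 5 ∤ 126.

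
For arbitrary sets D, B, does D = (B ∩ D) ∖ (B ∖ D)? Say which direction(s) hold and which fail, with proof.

Only the reverse inclusion holds.

(⊆) This inclusion fails. Take D = {1}, B = ∅; then 1 ∈ D but 1 ∉ (B ∩ D) ∖ (B ∖ D).

(⊇) Let x ∈ (B ∩ D) ∖ (B ∖ D). Then x ∈ D ∩ B, from which x ∈ D.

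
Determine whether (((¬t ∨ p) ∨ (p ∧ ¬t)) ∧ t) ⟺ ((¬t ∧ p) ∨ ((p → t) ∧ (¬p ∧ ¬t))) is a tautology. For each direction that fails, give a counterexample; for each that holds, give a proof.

(⇒) fails and (⇐) fails.

[⇒] This fails. Under p = T, t = T, the left side is true but the right side is false.

[⇐] This fails. Under p = F, t = F, the left side is false but the right side is true.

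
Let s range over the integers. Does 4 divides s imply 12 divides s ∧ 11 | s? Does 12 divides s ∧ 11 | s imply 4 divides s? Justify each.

(⟸) Suppose 12 ∣ s and 11 ∣ s. Any common multiple of 12 and 11 is a multiple of their lcm; here gcd(12, 11) = 1, so lcm(12, 11) = 12·11 = 132, so 132 ∣ s. Since 4 ∣ 132, it follows that 4 ∣ s.

(⟹) This fails: take s = 4. Certainly 4 ∣ 4, but 12 ∤ 4.

Only the converse holds.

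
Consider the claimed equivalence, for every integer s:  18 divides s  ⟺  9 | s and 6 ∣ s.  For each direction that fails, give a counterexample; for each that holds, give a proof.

The biconditional holds.

(→) If 18 ∣ s, write s = 18q. Since 18 = 2·9, s = 9·(2q), so 9 ∣ s; and since 18 = 3·6, s = 6·(3q), so 6 ∣ s.

(←) Suppose 9 ∣ s and 6 ∣ s. Any common multiple of 9 and 6 is a multiple of their lcm; here lcm(9, 6) = 9·6/gcd(9, 6) = 54/3 = 18, so 18 ∣ s.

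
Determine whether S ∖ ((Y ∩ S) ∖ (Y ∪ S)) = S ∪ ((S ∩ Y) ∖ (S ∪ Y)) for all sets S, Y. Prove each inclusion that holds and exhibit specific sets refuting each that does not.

The two sets are equal.

(⟹) Let x ∈ S ∖ ((Y ∩ S) ∖ (Y ∪ S)). Then either x ∈ S and x ∉ Y; or x ∈ S ∩ Y. In each case x ∈ S ∪ ((S ∩ Y) ∖ (S ∪ Y)), so S ∖ ((Y ∩ S) ∖ (Y ∪ S)) ⊆ S ∪ ((S ∩ Y) ∖ (S ∪ Y)).

(⟸) Let x ∈ S ∪ ((S ∩ Y) ∖ (S ∪ Y)). Then either x ∈ S and x ∉ Y; or x ∈ S ∩ Y. In each case x ∈ S ∖ ((Y ∩ S) ∖ (Y ∪ S)), so S ∪ ((S ∩ Y) ∖ (S ∪ Y)) ⊆ S ∖ ((Y ∩ S) ∖ (Y ∪ S)).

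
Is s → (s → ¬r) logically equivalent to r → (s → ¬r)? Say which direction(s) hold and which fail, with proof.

(→) Assume the antecedent. If r is true, the antecedent forces (r = T, s = F), and r → (s → ¬r) holds there. If r is false, r → (s → ¬r) reduces to true regardless of the other variables. Either way r → (s → ¬r) holds.

(←) Assume the antecedent. If r is true, the antecedent forces (r = T, s = F), and s → (s → ¬r) holds there. If r is false, s → (s → ¬r) reduces to true regardless of the other variables. Either way s → (s → ¬r) holds.

Both directions hold; the statement is true.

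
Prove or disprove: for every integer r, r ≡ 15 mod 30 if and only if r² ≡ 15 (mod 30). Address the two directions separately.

The biconditional holds.

(→) Suppose r ≡ 15 mod 30. Write r = 30j + 15. Then (30j + 15)² = 900j² + 900j + 225 = 30(30j² + 30j + 7) + 15, so r² ≡ 15 (mod 30).

(←) Conversely, suppose r² ≡ 15 (mod 30). The only residue r in {0, …, 29} with r² ≡ 15 (mod 30) is r = 15, so r ≡ 15 (mod 30).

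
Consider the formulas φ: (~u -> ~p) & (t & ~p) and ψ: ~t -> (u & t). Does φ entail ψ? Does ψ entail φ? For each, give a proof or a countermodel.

Only the forward implication holds.

(⇒) Assume the antecedent. If p is true, the antecedent cannot hold. If p is false, the antecedent forces (p = F, u = F, t = T) or (p = F, u = T, t = T), and ~t -> (u & t) holds there. Either way ~t -> (u & t) holds.

(⇐) This fails. Under p = T, u = F, t = T, the left side is false but the right side is true.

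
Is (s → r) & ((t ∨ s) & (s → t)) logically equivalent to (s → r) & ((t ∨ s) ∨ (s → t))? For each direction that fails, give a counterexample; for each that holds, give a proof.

Forward direction. Assume the antecedent. If r is true, (s → r) & ((t ∨ s) ∨ (s → t)) reduces to true regardless of the other variables. If r is false, the antecedent forces (r = F, s = F, t = T), and (s → r) & ((t ∨ s) ∨ (s → t)) holds there. Either way (s → r) & ((t ∨ s) ∨ (s → t)) holds.

Converse. This fails. Under r = F, s = F, t = F, the left side is false but the right side is true.

The forward direction holds; the converse fails.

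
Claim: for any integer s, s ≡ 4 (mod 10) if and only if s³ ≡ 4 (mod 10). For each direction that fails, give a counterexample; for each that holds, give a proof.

[⇒] Suppose s ≡ 4 (mod 10). Write s = 10j + 4. Then (10j + 4)³ = 1000j³ + 1200j² + 480j + 64 = 10(100j³ + 120j² + 48j + 6) + 4, so s³ ≡ 4 (mod 10).

[⇐] For the converse, argue contrapositively. If s ≢ 4 (mod 10), then s is congruent to one of 0, 1, 2, 3, 5, 6, 7, 8, 9 modulo 10, and these give s³ ≡ 0, 1, 8, 7, 5, 6, 3, 2, 9 respectively — never 4.

The biconditional holds.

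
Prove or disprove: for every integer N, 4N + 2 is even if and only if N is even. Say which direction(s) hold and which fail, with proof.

[⇒] This fails: take N = 7. Then 4N + 2 = 30, which is even, yet N = 7 is odd, not even.

[⇐] Suppose N is even. Since 4 is even, 4N is even for every N, so 4N + 2 has the same parity as 2, which is even. Hence 4N + 2 is even.

The forward direction fails; the converse holds.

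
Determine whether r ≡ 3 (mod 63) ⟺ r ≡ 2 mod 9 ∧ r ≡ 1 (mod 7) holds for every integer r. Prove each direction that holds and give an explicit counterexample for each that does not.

Forward direction. This fails: r = 3 gives 3 ≡ 3 (mod 63) but 3 ≡ 3 (mod 9), so the conjunction on the right does not hold.

Converse. This fails: r = 29 satisfies both congruences on the right (29 ≡ 2 mod 9 and 29 ≡ 1 mod 7) yet 29 ≡ 29 (mod 63), not 3.

Neither direction holds.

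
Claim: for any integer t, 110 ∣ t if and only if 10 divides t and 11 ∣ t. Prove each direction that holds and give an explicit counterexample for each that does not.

The biconditional holds.

[⇒] If 110 ∣ t, write t = 110q. Since 110 = 11·10, t = 10·(11q), so 10 ∣ t; and since 110 = 10·11, t = 11·(10q), so 11 ∣ t.

[⇐] Suppose 10 ∣ t and 11 ∣ t. Any common multiple of 10 and 11 is a multiple of their lcm; here gcd(10, 11) = 1, so lcm(10, 11) = 10·11 = 110, so 110 ∣ t.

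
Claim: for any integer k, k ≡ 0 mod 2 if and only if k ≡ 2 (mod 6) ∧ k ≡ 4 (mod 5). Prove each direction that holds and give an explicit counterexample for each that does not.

(→) This fails: k = 0 gives 0 ≡ 0 (mod 2) but 0 ≡ 0 (mod 6), so the conjunction on the right does not hold.

(←) Conversely, if k ≡ 2 (mod 6) and k ≡ 4 (mod 5), then by the Chinese remainder theorem k ≡ 14 (mod 30). Since 14 ≡ 0 (mod 2) and 2 ∣ 30, we get k ≡ 0 (mod 2).

Only the converse holds.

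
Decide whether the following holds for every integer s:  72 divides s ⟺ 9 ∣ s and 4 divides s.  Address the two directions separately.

(⟹) If 72 ∣ s, write s = 72q. Since 72 = 8·9, s = 9·(8q), so 9 ∣ s; and since 72 = 18·4, s = 4·(18q), so 4 ∣ s.

(⟸) This fails: take s = 36. Both 9 ∣ 36 and 4 ∣ 36, yet 36 is not a multiple of 72 (since 36 = 0·72 + 36), so 72 ∤ 36.

Only the forward implication holds.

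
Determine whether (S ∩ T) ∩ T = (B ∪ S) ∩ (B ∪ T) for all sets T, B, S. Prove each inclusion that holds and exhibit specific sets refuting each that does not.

The sets are not equal: only the forward inclusion holds.

(⟸) This inclusion fails. Take T = ∅, B = {1}, S = ∅; then 1 ∈ (B ∪ S) ∩ (B ∪ T) but 1 ∉ (S ∩ T) ∩ T.

(⟹) Let x ∈ (S ∩ T) ∩ T. Then either x ∈ T ∩ S and x ∉ B; or x ∈ T ∩ B ∩ S. In each case x ∈ (B ∪ S) ∩ (B ∪ T), so (S ∩ T) ∩ T ⊆ (B ∪ S) ∩ (B ∪ T).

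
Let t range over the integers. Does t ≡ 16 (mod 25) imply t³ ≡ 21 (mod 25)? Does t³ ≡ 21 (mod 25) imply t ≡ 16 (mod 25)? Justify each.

Equivalent; both directions hold.

Forward direction. Suppose t ≡ 16 (mod 25). Write t = 25j + 16. Then (25j + 16)³ = 15625j³ + 30000j² + 19200j + 4096 = 25(625j³ + 1200j² + 768j + 163) + 21, so t³ ≡ 21 (mod 25).

Converse. Suppose t³ ≡ 21 (mod 25). The only residue r in {0, …, 24} with r³ ≡ 21 (mod 25) is r = 16, so t ≡ 16 (mod 25).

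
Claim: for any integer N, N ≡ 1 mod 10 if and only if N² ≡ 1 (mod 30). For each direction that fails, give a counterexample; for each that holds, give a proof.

(⇒) fails and (⇐) fails.

[⇒] This fails: take N = 21. Then 21 ≡ 1 (mod 10), but 21² = 441 ≡ 21 (mod 30), not 1.

[⇐] This fails: take N = 19. Then 19² = 361 ≡ 1 (mod 30), yet 19 ≡ 9 (mod 10), not 1.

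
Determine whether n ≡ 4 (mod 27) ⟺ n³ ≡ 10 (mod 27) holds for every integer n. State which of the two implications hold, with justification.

Only the forward direction holds.

(⇐) This fails: take n = 13. Then 13³ = 2197 ≡ 10 (mod 27), yet 13 ≡ 13 (mod 27), not 4.

(⇒) Suppose n ≡ 4 (mod 27). Write n = 27j + 4. Then (27j + 4)³ = 19683j³ + 8748j² + 1296j + 64 = 27(729j³ + 324j² + 48j + 2) + 10, so n³ ≡ 10 (mod 27).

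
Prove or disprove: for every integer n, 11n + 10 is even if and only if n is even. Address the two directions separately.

Equivalent; both directions hold.

(→) Suppose 11n + 10 is even. Since 11 is odd, 11n and n have the same parity, so 11n + 10 ≡ n + 10 (mod 2). As 10 is even, 11n + 10 is even exactly when n is even. Thus n is even.

(←) Conversely, suppose n is even; write n = 2j. Then 11n + 10 = 11·(2j) + 10 = 2·11j + 10, which is even.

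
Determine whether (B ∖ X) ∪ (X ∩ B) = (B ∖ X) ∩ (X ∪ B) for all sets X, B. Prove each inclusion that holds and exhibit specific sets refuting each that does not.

(⊇) Let x ∈ (B ∖ X) ∩ (X ∪ B). Then x ∈ B and x ∉ X, from which x ∈ (B ∖ X) ∪ (X ∩ B).

(⊆) This inclusion fails. Take X = {1}, B = {1}; then 1 ∈ (B ∖ X) ∪ (X ∩ B) but 1 ∉ (B ∖ X) ∩ (X ∪ B).

(⊆) fails; (⊇) holds.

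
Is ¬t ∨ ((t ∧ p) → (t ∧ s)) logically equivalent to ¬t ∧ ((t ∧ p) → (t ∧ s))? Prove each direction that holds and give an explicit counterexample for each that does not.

(⇒) This fails. Under t = T, s = F, p = F, the left side is true but the right side is false.

(⇐) Assume the antecedent. If t is true, the antecedent cannot hold. If t is false, ¬t ∨ ((t ∧ p) → (t ∧ s)) reduces to true regardless of the other variables. Either way ¬t ∨ ((t ∧ p) → (t ∧ s)) holds.

Only the converse holds.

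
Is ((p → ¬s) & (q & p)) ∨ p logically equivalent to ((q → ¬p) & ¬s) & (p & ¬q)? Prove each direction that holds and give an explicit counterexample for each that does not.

(⟸) Assume the antecedent. If p is true, ((p → ¬s) & (q & p)) ∨ p reduces to true regardless of the other variables. If p is false, the antecedent cannot hold. Either way ((p → ¬s) & (q & p)) ∨ p holds.

(⟹) This fails. Under p = T, s = T, q = F, the left side is true but the right side is false.

The forward direction fails; the converse holds.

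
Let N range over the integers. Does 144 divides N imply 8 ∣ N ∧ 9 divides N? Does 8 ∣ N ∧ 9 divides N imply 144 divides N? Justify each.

[⇐] This fails: take N = 72. Both 8 ∣ 72 and 9 ∣ 72, yet 72 is not a multiple of 144 (since 72 = 0·144 + 72), so 144 ∤ 72.

[⇒] If 144 ∣ N, write N = 144q. Since 144 = 18·8, N = 8·(18q), so 8 ∣ N; and since 144 = 16·9, N = 9·(16q), so 9 ∣ N.

The forward direction holds; the converse fails.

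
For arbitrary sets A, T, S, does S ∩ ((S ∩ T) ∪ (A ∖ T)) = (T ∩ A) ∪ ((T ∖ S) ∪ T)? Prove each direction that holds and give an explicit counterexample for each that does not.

(⟹) This inclusion fails. Take A = {1}, T = ∅, S = {1}; then 1 ∈ S ∩ ((S ∩ T) ∪ (A ∖ T)) but 1 ∉ (T ∩ A) ∪ ((T ∖ S) ∪ T).

(⟸) This inclusion fails. Take A = ∅, T = {1}, S = ∅; then 1 ∈ (T ∩ A) ∪ ((T ∖ S) ∪ T) but 1 ∉ S ∩ ((S ∩ T) ∪ (A ∖ T)).

Neither inclusion holds.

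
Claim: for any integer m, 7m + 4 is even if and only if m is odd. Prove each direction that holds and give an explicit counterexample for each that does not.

Both directions fail.

(⇒) This fails: m = 2 gives 7m + 4 = 18, which is even, but 2 is even, not odd.

(⇐) This also fails: m = 1 is odd, but 7m + 4 = 11 is odd, not even.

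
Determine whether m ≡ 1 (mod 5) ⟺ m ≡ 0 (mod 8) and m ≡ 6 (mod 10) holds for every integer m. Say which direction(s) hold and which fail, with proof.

(⇒) This fails: m = 1 gives 1 ≡ 1 (mod 5) but 1 ≡ 1 (mod 8), so the conjunction on the right does not hold.

(⇐) Conversely, if m ≡ 0 (mod 8) and m ≡ 6 (mod 10), then by the Chinese remainder theorem m ≡ 16 (mod 40). Since 16 ≡ 1 (mod 5) and 5 ∣ 40, we get m ≡ 1 (mod 5).

Only the converse holds.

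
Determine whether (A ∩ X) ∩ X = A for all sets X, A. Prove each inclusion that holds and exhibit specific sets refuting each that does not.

(⊆) holds; (⊇) fails.

Forward inclusion. Let x ∈ (A ∩ X) ∩ X. Then x ∈ X ∩ A, from which x ∈ A.

Reverse inclusion. This inclusion fails. Take X = ∅, A = {1}; then 1 ∈ A but 1 ∉ (A ∩ X) ∩ X.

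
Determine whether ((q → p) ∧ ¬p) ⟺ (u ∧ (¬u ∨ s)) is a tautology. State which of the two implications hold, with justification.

Forward direction. This fails. Under s = F, p = F, u = F, q = F, the left side is true but the right side is false.

Converse. This fails. Under s = T, p = F, u = T, q = T, the left side is false but the right side is true.

Both directions fail.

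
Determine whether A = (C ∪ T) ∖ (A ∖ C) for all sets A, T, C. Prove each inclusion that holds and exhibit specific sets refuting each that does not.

Both inclusions fail.

(⟹) This inclusion fails. Take A = {1}, T = ∅, C = ∅; then 1 ∈ A but 1 ∉ (C ∪ T) ∖ (A ∖ C).

(⟸) This inclusion fails. Take A = ∅, T = {1}, C = ∅; then 1 ∈ (C ∪ T) ∖ (A ∖ C) but 1 ∉ A.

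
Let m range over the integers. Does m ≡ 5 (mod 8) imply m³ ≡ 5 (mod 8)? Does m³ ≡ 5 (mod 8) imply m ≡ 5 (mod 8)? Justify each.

The biconditional holds.

(⟸) For the converse, argue contrapositively. If m ≢ 5 (mod 8), then m is congruent to one of 0, 1, 2, 3, 4, 6, 7 modulo 8, and these give m³ ≡ 0, 1, 0, 3, 0, 0, 7 respectively — never 5.

(⟹) Suppose m ≡ 5 (mod 8). Write m = 8j + 5. Then (8j + 5)³ = 512j³ + 960j² + 600j + 125 = 8(64j³ + 120j² + 75j + 15) + 5, so m³ ≡ 5 (mod 8).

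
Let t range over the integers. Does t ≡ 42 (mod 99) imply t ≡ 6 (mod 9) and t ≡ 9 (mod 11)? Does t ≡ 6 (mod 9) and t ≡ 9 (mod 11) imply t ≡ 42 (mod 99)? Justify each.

(⇐) If t ≡ 6 (mod 9) and t ≡ 9 (mod 11), then by the Chinese remainder theorem t ≡ 42 (mod 99). This is exactly t ≡ 42 (mod 99).

(⇒) Suppose t ≡ 42 (mod 99); write t = 99j + 42. Since 9 ∣ 99, reducing mod 9 gives t ≡ 42 ≡ 6 (mod 9); since 11 ∣ 99, reducing mod 11 gives t ≡ 42 ≡ 9 (mod 11).

Both directions hold; the statement is true.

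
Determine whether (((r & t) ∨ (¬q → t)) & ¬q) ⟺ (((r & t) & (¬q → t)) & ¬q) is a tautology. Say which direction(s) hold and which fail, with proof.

(⇒) fails; (⇐) holds.

(⟸) Assume the antecedent. If q is true, the antecedent cannot hold. If q is false, the antecedent forces (q = F, r = T, t = T), and ((r & t) ∨ (¬q → t)) & ¬q holds there. Either way ((r & t) ∨ (¬q → t)) & ¬q holds.

(⟹) This fails. Under q = F, r = F, t = T, the left side is true but the right side is false.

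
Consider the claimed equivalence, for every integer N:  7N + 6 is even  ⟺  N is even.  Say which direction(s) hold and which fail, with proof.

(→) Suppose 7N + 6 is even. Since 7 is odd, 7N and N have the same parity, so 7N + 6 ≡ N + 6 (mod 2). As 6 is even, 7N + 6 is even exactly when N is even. Thus N is even.

(←) Conversely, suppose N is even; write N = 2j. Then 7N + 6 = 7·(2j) + 6 = 2·7j + 6, which is even.

The biconditional holds.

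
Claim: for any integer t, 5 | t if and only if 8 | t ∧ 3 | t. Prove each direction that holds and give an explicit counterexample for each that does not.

Neither direction holds.

(→) This fails: take t = 5. Certainly 5 ∣ 5, but 8 ∤ 5.

(←) This fails: take t = 24. Both 8 ∣ 24 and 3 ∣ 24, yet 24 is not a multiple of 5 (since 24 = 4·5 + 4), so 5 ∤ 24.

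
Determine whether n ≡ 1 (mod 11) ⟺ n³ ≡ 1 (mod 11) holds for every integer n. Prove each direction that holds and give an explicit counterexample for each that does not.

Converse. For the converse, argue contrapositively. If n ≢ 1 (mod 11), then n is congruent to one of 0, 2, 3, 4, 5, 6, 7, 8, 9, 10 modulo 11, and these give n³ ≡ 0, 8, 5, 9, 4, 7, 2, 6, 3, 10 respectively — never 1.

Forward direction. Suppose n ≡ 1 (mod 11). Write n = 11j + 1. Then (11j + 1)³ = 1331j³ + 363j² + 33j + 1 = 11(121j³ + 33j² + 3j) + 1, so n³ ≡ 1 (mod 11).

Equivalent; both directions hold.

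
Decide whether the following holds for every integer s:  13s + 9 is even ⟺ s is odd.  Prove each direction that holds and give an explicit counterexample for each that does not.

Both directions hold.

Forward direction. Suppose 13s + 9 is even. Since 13 is odd, 13s and s have the same parity, so 13s + 9 ≡ s + 9 (mod 2). As 9 is odd, 13s + 9 is even exactly when s is odd. Thus s is odd.

Converse. Suppose s is odd; write s = 2j + 1. Then 13s + 9 = 13·(2j + 1) + 9 = 2·13j + 22, which is even.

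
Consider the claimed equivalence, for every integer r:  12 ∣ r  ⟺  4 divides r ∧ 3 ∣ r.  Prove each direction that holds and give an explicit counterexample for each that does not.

(←) Suppose 4 ∣ r and 3 ∣ r. Any common multiple of 4 and 3 is a multiple of their lcm; here gcd(4, 3) = 1, so lcm(4, 3) = 4·3 = 12, so 12 ∣ r.

(→) If 12 ∣ r, write r = 12q. Since 12 = 3·4, r = 4·(3q), so 4 ∣ r; and since 12 = 4·3, r = 3·(4q), so 3 ∣ r.

Both directions hold.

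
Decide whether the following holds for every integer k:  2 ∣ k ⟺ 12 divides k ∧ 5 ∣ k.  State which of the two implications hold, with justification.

(⇒) fails; (⇐) holds.

[⇐] Suppose 12 ∣ k and 5 ∣ k. Any common multiple of 12 and 5 is a multiple of their lcm; here gcd(12, 5) = 1, so lcm(12, 5) = 12·5 = 60, so 60 ∣ k. Since 2 ∣ 60, it follows that 2 ∣ k.

[⇒] This fails: take k = 2. Certainly 2 ∣ 2, but 12 ∤ 2.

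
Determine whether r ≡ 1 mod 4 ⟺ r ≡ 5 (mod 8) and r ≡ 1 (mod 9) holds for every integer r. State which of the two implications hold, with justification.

Only the reverse direction holds.

[⇒] This fails: r = 1 gives 1 ≡ 1 (mod 4) but 1 ≡ 1 (mod 8), so the conjunction on the right does not hold.

[⇐] Conversely, if r ≡ 5 (mod 8) and r ≡ 1 (mod 9), then by the Chinese remainder theorem r ≡ 37 (mod 72). Since 37 ≡ 1 (mod 4) and 4 ∣ 72, we get r ≡ 1 (mod 4).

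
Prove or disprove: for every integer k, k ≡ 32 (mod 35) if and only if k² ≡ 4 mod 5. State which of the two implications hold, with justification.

Converse. This fails: take k = 2. Then 2² = 4 ≡ 4 (mod 5), yet 2 ≡ 2 (mod 35), not 32.

Forward direction. Suppose k ≡ 32 (mod 35). Then k² ≡ 32² = 1024 (mod 35), and since 5 ∣ 35, also k² ≡ 4 (mod 5).

(⇒) holds; (⇐) fails.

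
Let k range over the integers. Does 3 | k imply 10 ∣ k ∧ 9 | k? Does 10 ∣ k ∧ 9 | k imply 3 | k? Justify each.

Only the reverse direction holds.

[⇒] This fails: take k = 3. Certainly 3 ∣ 3, but 10 ∤ 3.

[⇐] Suppose 10 ∣ k and 9 ∣ k. Any common multiple of 10 and 9 is a multiple of their lcm; here gcd(10, 9) = 1, so lcm(10, 9) = 10·9 = 90, so 90 ∣ k. Since 3 ∣ 90, it follows that 3 ∣ k.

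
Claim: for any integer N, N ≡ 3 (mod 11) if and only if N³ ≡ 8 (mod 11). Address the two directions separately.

(⇒) This fails: take N = 3. Then 3 ≡ 3 (mod 11), but 3³ = 27 ≡ 5 (mod 11), not 8.

(⇐) This fails: take N = 2. Then 2³ = 8 ≡ 8 (mod 11), yet 2 ≡ 2 (mod 11), not 3.

(⇒) fails and (⇐) fails.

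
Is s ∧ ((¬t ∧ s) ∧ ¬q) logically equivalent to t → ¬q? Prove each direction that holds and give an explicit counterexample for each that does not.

[⇐] This fails. Under t = F, s = F, q = F, the left side is false but the right side is true.

[⇒] Assume the antecedent. If t is true, the antecedent cannot hold. If t is false, t → ¬q reduces to true regardless of the other variables. Either way t → ¬q holds.

The forward direction holds; the converse fails.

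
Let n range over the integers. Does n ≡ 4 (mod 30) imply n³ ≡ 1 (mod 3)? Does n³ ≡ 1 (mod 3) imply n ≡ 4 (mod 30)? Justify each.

(⇒) holds; (⇐) fails.

[⇒] Suppose n ≡ 4 (mod 30). Then n³ ≡ 4³ = 64 (mod 30), and since 3 ∣ 30, also n³ ≡ 1 (mod 3).

[⇐] This fails: take n = 1. Then 1³ = 1 ≡ 1 (mod 3), yet 1 ≡ 1 (mod 30), not 4.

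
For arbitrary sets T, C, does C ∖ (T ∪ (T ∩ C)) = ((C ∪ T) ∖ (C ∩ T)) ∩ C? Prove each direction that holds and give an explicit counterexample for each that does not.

Both inclusions hold.

(⊆) Let x ∈ C ∖ (T ∪ (T ∩ C)). Then x ∈ C and x ∉ T, from which x ∈ ((C ∪ T) ∖ (C ∩ T)) ∩ C.

(⊇) Let x ∈ ((C ∪ T) ∖ (C ∩ T)) ∩ C. Then x ∈ C and x ∉ T, from which x ∈ C ∖ (T ∪ (T ∩ C)).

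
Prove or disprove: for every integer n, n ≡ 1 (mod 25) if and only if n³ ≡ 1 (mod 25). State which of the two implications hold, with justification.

(⇒) Suppose n ≡ 1 (mod 25). Write n = 25j + 1. Then (25j + 1)³ = 15625j³ + 1875j² + 75j + 1 = 25(625j³ + 75j² + 3j) + 1, so n³ ≡ 1 (mod 25).

(⇐) Conversely, suppose n³ ≡ 1 (mod 25). The only residue r in {0, …, 24} with r³ ≡ 1 (mod 25) is r = 1, so n ≡ 1 (mod 25).

The biconditional holds.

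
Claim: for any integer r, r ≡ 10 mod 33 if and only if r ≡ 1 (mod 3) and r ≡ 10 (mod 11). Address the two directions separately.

Equivalent; both directions hold.

[⇒] Suppose r ≡ 10 (mod 33); write r = 33j + 10. Since 3 ∣ 33, reducing mod 3 gives r ≡ 10 ≡ 1 (mod 3); since 11 ∣ 33, reducing mod 11 gives r ≡ 10 (mod 11).

[⇐] Conversely, if r ≡ 1 (mod 3) and r ≡ 10 (mod 11), then by the Chinese remainder theorem r ≡ 10 (mod 33). This is exactly r ≡ 10 (mod 33).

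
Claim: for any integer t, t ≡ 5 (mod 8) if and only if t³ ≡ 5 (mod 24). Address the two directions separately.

Only the converse holds.

(⟸) The residues r modulo 24 with r³ ≡ 5 (mod 24) are exactly {5}, and each is ≡ 5 (mod 8).

(⟹) This fails: take t = 13. Then 13 ≡ 5 (mod 8), but 13³ = 2197 ≡ 13 (mod 24), not 5.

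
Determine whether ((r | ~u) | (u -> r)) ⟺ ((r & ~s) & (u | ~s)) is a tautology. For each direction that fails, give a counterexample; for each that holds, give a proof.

(←) Assume the antecedent. If r is true, (r | ~u) | (u -> r) reduces to true regardless of the other variables. If r is false, the antecedent cannot hold. Either way (r | ~u) | (u -> r) holds.

(→) This fails. Under r = F, s = F, u = F, the left side is true but the right side is false.

Not equivalent: only (⇐) holds.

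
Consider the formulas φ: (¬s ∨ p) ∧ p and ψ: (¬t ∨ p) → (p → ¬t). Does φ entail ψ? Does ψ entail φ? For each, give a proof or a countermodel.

Neither direction holds.

Forward direction. This fails. Under p = T, t = T, s = F, the left side is true but the right side is false.

Converse. This fails. Under p = F, t = F, s = F, the left side is false but the right side is true.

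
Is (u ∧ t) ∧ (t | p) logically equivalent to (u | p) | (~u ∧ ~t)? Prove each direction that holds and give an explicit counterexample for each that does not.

The forward direction holds; the converse fails.

[⇒] Assume the antecedent. If p is true, (u | p) | (~u ∧ ~t) reduces to true regardless of the other variables. If p is false, the antecedent forces (p = F, t = T, u = T), and (u | p) | (~u ∧ ~t) holds there. Either way (u | p) | (~u ∧ ~t) holds.

[⇐] This fails. Under p = F, t = F, u = F, the left side is false but the right side is true.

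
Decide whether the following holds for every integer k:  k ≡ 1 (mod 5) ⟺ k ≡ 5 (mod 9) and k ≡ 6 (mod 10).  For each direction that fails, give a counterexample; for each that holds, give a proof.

Not equivalent: only (⇐) holds.

(→) This fails: k = 1 gives 1 ≡ 1 (mod 5) but 1 ≡ 1 (mod 9), so the conjunction on the right does not hold.

(←) Conversely, if k ≡ 5 (mod 9) and k ≡ 6 (mod 10), then by the Chinese remainder theorem k ≡ 86 (mod 90). Since 86 ≡ 1 (mod 5) and 5 ∣ 90, we get k ≡ 1 (mod 5).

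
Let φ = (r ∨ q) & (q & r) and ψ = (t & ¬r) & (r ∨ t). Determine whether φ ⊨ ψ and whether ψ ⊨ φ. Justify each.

Neither implication holds.

[⇒] This fails. Under t = F, q = T, r = T, the left side is true but the right side is false.

[⇐] This fails. Under t = T, q = F, r = F, the left side is false but the right side is true.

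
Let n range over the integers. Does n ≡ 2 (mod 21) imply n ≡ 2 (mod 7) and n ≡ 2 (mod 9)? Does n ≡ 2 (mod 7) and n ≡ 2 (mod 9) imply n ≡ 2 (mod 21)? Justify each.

(⇒) This fails: n = 44 gives 44 ≡ 2 (mod 21) but 44 ≡ 8 (mod 9), so the conjunction on the right does not hold.

(⇐) Conversely, if n ≡ 2 (mod 7) and n ≡ 2 (mod 9), then by the Chinese remainder theorem n ≡ 2 (mod 63). Since 2 ≡ 2 (mod 21) and 21 ∣ 63, we get n ≡ 2 (mod 21).

Only the converse holds.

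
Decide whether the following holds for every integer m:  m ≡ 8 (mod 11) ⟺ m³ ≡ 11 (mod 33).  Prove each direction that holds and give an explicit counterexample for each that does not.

Neither implication holds.

Forward direction. This fails: take m = 8. Then 8 ≡ 8 (mod 11), but 8³ = 512 ≡ 17 (mod 33), not 11.

Converse. This fails: take m = 11. Then 11³ = 1331 ≡ 11 (mod 33), yet 11 ≡ 0 (mod 11), not 8.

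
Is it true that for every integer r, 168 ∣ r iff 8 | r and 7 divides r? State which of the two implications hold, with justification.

(⇒) holds; (⇐) fails.

Forward direction. If 168 ∣ r, write r = 168q. Since 168 = 21·8, r = 8·(21q), so 8 ∣ r; and since 168 = 24·7, r = 7·(24q), so 7 ∣ r.

Converse. This fails: take r = 56. Both 8 ∣ 56 and 7 ∣ 56, yet 56 is not a multiple of 168 (since 56 = 0·168 + 56), so 168 ∤ 56.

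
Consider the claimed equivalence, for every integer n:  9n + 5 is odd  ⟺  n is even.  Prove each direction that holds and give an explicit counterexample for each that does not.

The biconditional holds.

Forward direction. Suppose 9n + 5 is odd. Since 9 is odd, 9n and n have the same parity, so 9n + 5 ≡ n + 5 (mod 2). As 5 is odd, 9n + 5 is odd exactly when n is even. Thus n is even.

Converse. Suppose n is even; write n = 2j. Then 9n + 5 = 9·(2j) + 5 = 2·9j + 5, which is odd.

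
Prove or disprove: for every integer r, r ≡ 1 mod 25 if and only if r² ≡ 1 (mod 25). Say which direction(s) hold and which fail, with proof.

(⇒) Suppose r ≡ 1 mod 25. Write r = 25j + 1. Then (25j + 1)² = 625j² + 50j + 1 = 25(25j² + 2j) + 1, so r² ≡ 1 (mod 25).

(⇐) This fails: take r = 24. Then 24² = 576 ≡ 1 (mod 25), yet 24 ≡ 24 (mod 25), not 1.

(⇒) holds; (⇐) fails.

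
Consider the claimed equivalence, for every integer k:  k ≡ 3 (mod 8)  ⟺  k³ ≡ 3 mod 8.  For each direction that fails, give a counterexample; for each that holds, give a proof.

[⇒] Suppose k ≡ 3 (mod 8). Write k = 8j + 3. Then (8j + 3)³ = 512j³ + 576j² + 216j + 27 = 8(64j³ + 72j² + 27j + 3) + 3, so k³ ≡ 3 (mod 8).

[⇐] Conversely, suppose k³ ≡ 3 (mod 8). The only residue r in {0, …, 7} with r³ ≡ 3 (mod 8) is r = 3, so k ≡ 3 (mod 8).

Both directions hold; the statement is true.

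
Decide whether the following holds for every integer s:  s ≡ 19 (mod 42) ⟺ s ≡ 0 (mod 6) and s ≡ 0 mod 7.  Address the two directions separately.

(⇒) This fails: s = 19 gives 19 ≡ 19 (mod 42) but 19 ≡ 1 (mod 6), so the conjunction on the right does not hold.

(⇐) This fails: s = 0 satisfies both congruences on the right (0 ≡ 0 mod 6 and 0 ≡ 0 mod 7) yet 0 ≡ 0 (mod 42), not 19.

Neither implication holds.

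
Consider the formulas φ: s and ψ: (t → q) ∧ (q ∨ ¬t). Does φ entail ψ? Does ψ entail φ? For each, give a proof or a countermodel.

(⟹) This fails. Under s = T, q = F, t = T, the left side is true but the right side is false.

(⟸) This fails. Under s = F, q = F, t = F, the left side is false but the right side is true.

Both directions fail.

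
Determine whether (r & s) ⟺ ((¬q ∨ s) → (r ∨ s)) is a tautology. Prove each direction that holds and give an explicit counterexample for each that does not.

(→) Assume the antecedent. If q is true, (¬q ∨ s) → (r ∨ s) reduces to true regardless of the other variables. If q is false, the antecedent forces (q = F, s = T, r = T), and (¬q ∨ s) → (r ∨ s) holds there. Either way (¬q ∨ s) → (r ∨ s) holds.

(←) This fails. Under q = T, s = F, r = F, the left side is false but the right side is true.

Only the forward direction holds.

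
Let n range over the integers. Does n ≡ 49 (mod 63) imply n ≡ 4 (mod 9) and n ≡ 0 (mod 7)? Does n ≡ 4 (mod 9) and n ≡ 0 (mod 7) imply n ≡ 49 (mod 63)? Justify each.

Equivalent; both directions hold.

(⇐) If n ≡ 4 (mod 9) and n ≡ 0 (mod 7), then by the Chinese remainder theorem n ≡ 49 (mod 63). This is exactly n ≡ 49 (mod 63).

(⇒) Suppose n ≡ 49 (mod 63); write n = 63j + 49. Since 9 ∣ 63, reducing mod 9 gives n ≡ 49 ≡ 4 (mod 9); since 7 ∣ 63, reducing mod 7 gives n ≡ 49 ≡ 0 (mod 7).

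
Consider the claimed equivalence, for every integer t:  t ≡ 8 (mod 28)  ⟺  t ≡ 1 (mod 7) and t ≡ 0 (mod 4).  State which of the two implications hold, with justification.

(⟹) Suppose t ≡ 8 (mod 28); write t = 28j + 8. Since 7 ∣ 28, reducing mod 7 gives t ≡ 8 ≡ 1 (mod 7); since 4 ∣ 28, reducing mod 4 gives t ≡ 8 ≡ 0 (mod 4).

(⟸) Conversely, if t ≡ 1 (mod 7) and t ≡ 0 (mod 4), then by the Chinese remainder theorem t ≡ 8 (mod 28). This is exactly t ≡ 8 (mod 28).

Both implications hold.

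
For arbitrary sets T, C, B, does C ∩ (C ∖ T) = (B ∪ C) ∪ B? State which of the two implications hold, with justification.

Only the forward inclusion holds.

Forward inclusion. Let x ∈ C ∩ (C ∖ T). Then either x ∈ C and x ∉ T, B; or x ∈ C ∩ B and x ∉ T. In each case x ∈ (B ∪ C) ∪ B, so C ∩ (C ∖ T) ⊆ (B ∪ C) ∪ B.

Reverse inclusion. This inclusion fails. Take T = {1}, C = {1}, B = ∅; then 1 ∈ (B ∪ C) ∪ B but 1 ∉ C ∩ (C ∖ T).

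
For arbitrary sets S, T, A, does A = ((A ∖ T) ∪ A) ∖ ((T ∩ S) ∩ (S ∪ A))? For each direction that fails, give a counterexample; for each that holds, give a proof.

(⊆) This inclusion fails. Take S = {1}, T = {1}, A = {1}; then 1 ∈ A but 1 ∉ ((A ∖ T) ∪ A) ∖ ((T ∩ S) ∩ (S ∪ A)).

(⊇) Let x ∈ ((A ∖ T) ∪ A) ∖ ((T ∩ S) ∩ (S ∪ A)). Then either x ∈ A and x ∉ S, T; or x ∈ S ∩ A and x ∉ T; or x ∈ T ∩ A and x ∉ S. In each case x ∈ A, so ((A ∖ T) ∪ A) ∖ ((T ∩ S) ∩ (S ∪ A)) ⊆ A.

(⊆) fails; (⊇) holds.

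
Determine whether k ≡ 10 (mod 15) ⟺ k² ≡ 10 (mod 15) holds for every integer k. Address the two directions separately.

Only the forward direction holds.

(⟹) Suppose k ≡ 10 (mod 15). Write k = 15j + 10. Then (15j + 10)² = 225j² + 300j + 100 = 15(15j² + 20j + 6) + 10, so k² ≡ 10 (mod 15).

(⟸) This fails: take k = 5. Then 5² = 25 ≡ 10 (mod 15), yet 5 ≡ 5 (mod 15), not 10.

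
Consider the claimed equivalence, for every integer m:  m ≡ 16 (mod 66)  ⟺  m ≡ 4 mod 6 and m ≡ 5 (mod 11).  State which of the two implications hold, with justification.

[⇐] If m ≡ 4 (mod 6) and m ≡ 5 (mod 11), then by the Chinese remainder theorem m ≡ 16 (mod 66). This is exactly m ≡ 16 (mod 66).

[⇒] Suppose m ≡ 16 (mod 66); write m = 66j + 16. Since 6 ∣ 66, reducing mod 6 gives m ≡ 16 ≡ 4 (mod 6); since 11 ∣ 66, reducing mod 11 gives m ≡ 16 ≡ 5 (mod 11).

Both directions hold.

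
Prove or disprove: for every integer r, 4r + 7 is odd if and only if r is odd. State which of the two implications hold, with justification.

Only the converse holds.

(⟸) Suppose r is odd. Since 4 is even, 4r is even for every r, so 4r + 7 has the same parity as 7, which is odd. Hence 4r + 7 is odd.

(⟹) This fails: take r = 6. Then 4r + 7 = 31, which is odd, yet r = 6 is even, not odd.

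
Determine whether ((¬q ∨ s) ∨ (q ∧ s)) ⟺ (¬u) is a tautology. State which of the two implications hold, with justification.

Both directions fail.

Forward direction. This fails. Under u = T, s = F, q = F, the left side is true but the right side is false.

Converse. This fails. Under u = F, s = F, q = T, the left side is false but the right side is true.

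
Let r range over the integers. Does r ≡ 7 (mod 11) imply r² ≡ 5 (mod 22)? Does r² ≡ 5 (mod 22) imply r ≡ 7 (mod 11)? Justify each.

(⇒) This fails: take r = 18. Then 18 ≡ 7 (mod 11), but 18² = 324 ≡ 16 (mod 22), not 5.

(⇐) This fails: take r = 15. Then 15² = 225 ≡ 5 (mod 22), yet 15 ≡ 4 (mod 11), not 7.

(⇒) fails and (⇐) fails.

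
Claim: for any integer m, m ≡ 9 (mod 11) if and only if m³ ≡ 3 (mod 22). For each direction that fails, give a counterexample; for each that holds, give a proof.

(⇒) This fails: take m = 20. Then 20 ≡ 9 (mod 11), but 20³ = 8000 ≡ 14 (mod 22), not 3.

(⇐) Conversely, the residues r modulo 22 with r³ ≡ 3 (mod 22) are exactly {9}, and each is ≡ 9 (mod 11).

Only the reverse direction holds.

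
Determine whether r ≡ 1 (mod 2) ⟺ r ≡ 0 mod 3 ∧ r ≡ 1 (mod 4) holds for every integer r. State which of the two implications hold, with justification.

Only the converse holds.

Forward direction. This fails: r = 1 gives 1 ≡ 1 (mod 2) but 1 ≡ 1 (mod 3), so the conjunction on the right does not hold.

Converse. If r ≡ 0 (mod 3) and r ≡ 1 (mod 4), then by the Chinese remainder theorem r ≡ 9 (mod 12). Since 9 ≡ 1 (mod 2) and 2 ∣ 12, we get r ≡ 1 (mod 2).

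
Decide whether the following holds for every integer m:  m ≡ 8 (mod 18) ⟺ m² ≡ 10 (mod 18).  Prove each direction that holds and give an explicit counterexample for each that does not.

Not equivalent: only (⇒) holds.

(←) This fails: take m = 10. Then 10² = 100 ≡ 10 (mod 18), yet 10 ≡ 10 (mod 18), not 8.

(→) Suppose m ≡ 8 (mod 18). Write m = 18j + 8. Then (18j + 8)² = 324j² + 288j + 64 = 18(18j² + 16j + 3) + 10, so m² ≡ 10 (mod 18).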